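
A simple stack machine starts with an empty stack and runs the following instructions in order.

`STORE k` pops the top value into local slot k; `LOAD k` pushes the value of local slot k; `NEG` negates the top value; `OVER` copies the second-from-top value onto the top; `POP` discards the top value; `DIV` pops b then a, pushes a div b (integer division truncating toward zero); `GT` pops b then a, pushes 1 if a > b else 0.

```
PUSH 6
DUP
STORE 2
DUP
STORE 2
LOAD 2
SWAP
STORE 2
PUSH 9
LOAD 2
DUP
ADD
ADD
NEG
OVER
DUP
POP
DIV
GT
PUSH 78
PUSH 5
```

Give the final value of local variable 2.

PUSH 6   [6]
DUP      [6, 6]
STORE 2  [6]
DUP      [6, 6]
STORE 2  [6]
LOAD 2   [6, 6]
SWAP     [6, 6]
STORE 2  [6]
PUSH 9   [6, 9]
LOAD 2   [6, 9, 6]
DUP      [6, 9, 6, 6]
ADD      [6, 9, 12]
ADD      [6, 21]
NEG      [6, -21]
OVER     [6, -21, 6]
DUP      [6, -21, 6, 6]
POP      [6, -21, 6]
DIV      [6, -3]
GT       [1]
PUSH 78  [1, 78]
PUSH 5   [1, 78, 5]

6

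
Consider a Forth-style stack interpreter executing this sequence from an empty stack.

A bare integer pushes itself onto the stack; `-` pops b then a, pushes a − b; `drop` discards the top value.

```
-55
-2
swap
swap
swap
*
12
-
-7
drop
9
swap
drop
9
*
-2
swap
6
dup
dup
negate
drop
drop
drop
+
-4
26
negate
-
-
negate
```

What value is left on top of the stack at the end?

-55    : -55
-2     : -55 -2
swap   : -2 -55
swap   : -55 -2
swap   : -2 -55
*      : 110
12     : 110 12
-      : 98
-7     : 98 -7
drop   : 98
9      : 98 9
swap   : 9 98
drop   : 9
9      : 9 9
*      : 81
-2     : 81 -2
swap   : -2 81
6      : -2 81 6
dup    : -2 81 6 6
dup    : -2 81 6 6 6
negate : -2 81 6 6 -6
drop   : -2 81 6 6
drop   : -2 81 6
drop   : -2 81
+      : 79
-4     : 79 -4
26     : 79 -4 26
negate : 79 -4 -26
-      : 79 22
-      : 57
negate : -57

-57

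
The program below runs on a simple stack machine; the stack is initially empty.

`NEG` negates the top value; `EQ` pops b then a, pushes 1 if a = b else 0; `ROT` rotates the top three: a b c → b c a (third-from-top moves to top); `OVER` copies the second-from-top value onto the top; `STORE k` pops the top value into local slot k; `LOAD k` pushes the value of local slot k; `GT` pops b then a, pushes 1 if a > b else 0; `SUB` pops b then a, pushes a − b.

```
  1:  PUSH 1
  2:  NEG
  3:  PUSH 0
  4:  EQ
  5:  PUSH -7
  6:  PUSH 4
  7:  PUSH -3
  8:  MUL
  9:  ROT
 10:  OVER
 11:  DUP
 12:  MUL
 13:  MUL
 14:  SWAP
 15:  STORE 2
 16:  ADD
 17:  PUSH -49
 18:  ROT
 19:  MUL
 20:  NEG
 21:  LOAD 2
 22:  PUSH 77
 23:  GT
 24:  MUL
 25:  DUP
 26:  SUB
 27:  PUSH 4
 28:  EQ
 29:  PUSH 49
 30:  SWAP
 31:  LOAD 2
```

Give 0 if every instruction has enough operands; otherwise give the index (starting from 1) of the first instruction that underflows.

PUSH 1   -> 1
NEG      -> -1
PUSH 0   -> -1 0
EQ       -> 0
PUSH -7  -> 0 -7
PUSH 4   -> 0 -7 4
PUSH -3  -> 0 -7 4 -3
MUL      -> 0 -7 -12
ROT      -> -7 -12 0
OVER     -> -7 -12 0 -12
DUP      -> -7 -12 0 -12 -12
MUL      -> -7 -12 0 144
MUL      -> -7 -12 0
SWAP     -> -7 0 -12
STORE 2  -> -7 0
ADD      -> -7
PUSH -49 -> -7 -49
ROT  — needs 3 operands, stack has 2 → underflow

18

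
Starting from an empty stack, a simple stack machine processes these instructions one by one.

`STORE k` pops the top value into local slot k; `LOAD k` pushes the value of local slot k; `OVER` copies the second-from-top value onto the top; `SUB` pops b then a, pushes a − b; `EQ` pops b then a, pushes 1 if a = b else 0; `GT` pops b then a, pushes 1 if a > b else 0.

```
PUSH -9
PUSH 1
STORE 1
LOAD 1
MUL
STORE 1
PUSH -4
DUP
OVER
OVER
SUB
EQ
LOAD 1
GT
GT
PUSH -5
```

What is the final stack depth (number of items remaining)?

PUSH -9  -9
PUSH 1   -9 1
STORE 1  -9
LOAD 1   -9 1
MUL      -9
STORE 1  (empty)
PUSH -4  -4
DUP      -4 -4
OVER     -4 -4 -4
OVER     -4 -4 -4 -4
SUB      -4 -4 0
EQ       -4 0
LOAD 1   -4 0 -9
GT       -4 1
GT       0
PUSH -5  0 -5

2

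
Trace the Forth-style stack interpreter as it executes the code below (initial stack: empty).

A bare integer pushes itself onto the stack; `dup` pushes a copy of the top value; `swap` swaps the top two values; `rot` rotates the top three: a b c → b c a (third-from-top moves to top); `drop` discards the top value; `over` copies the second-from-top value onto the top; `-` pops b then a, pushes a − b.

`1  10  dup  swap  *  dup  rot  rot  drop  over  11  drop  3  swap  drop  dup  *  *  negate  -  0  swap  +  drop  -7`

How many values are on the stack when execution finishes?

1      → 1
10     → 1 10
dup    → 1 10 10
swap   → 1 10 10
*      → 1 100
dup    → 1 100 100
rot    → 100 100 1
rot    → 100 1 100
drop   → 100 1
over   → 100 1 100
11     → 100 1 100 11
drop   → 100 1 100
3      → 100 1 100 3
swap   → 100 1 3 100
drop   → 100 1 3
dup    → 100 1 3 3
*      → 100 1 9
*      → 100 9
negate → 100 -9
-      → 109
0      → 109 0
swap   → 0 109
+      → 109
drop   → (empty)
-7     → -7

1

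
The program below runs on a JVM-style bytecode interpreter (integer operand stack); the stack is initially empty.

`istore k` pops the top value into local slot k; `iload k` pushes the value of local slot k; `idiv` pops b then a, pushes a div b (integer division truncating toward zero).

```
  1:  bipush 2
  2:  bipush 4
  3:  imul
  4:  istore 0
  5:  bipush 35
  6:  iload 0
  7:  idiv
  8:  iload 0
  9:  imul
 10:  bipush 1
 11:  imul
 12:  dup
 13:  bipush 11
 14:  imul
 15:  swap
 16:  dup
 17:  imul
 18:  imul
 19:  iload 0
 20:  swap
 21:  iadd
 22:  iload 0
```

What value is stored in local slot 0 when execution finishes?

bipush 2  -> 2
bipush 4  -> 2 4
imul      -> 8
istore 0  -> (empty)
bipush 35 -> 35
iload 0   -> 35 8
idiv      -> 4
iload 0   -> 4 8
imul      -> 32
bipush 1  -> 32 1
imul      -> 32
dup       -> 32 32
bipush 11 -> 32 32 11
imul      -> 32 352
swap      -> 352 32
dup       -> 352 32 32
imul      -> 352 1024
imul      -> 360448
iload 0   -> 360448 8
swap      -> 8 360448
iadd      -> 360456
iload 0   -> 360456 8

8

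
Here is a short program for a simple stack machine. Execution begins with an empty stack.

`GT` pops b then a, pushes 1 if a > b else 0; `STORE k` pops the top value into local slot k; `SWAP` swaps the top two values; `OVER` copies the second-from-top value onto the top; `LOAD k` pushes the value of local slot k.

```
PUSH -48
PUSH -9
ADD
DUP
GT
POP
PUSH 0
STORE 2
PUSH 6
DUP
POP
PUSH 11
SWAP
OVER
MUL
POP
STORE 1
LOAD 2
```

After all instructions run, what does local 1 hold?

PUSH -48  [-48]
PUSH -9   [-48, -9]
ADD       [-57]
DUP       [-57, -57]
GT        [0]
POP       []
PUSH 0    [0]
STORE 2   []
PUSH 6    [6]
DUP       [6, 6]
POP       [6]
PUSH 11   [6, 11]
SWAP      [11, 6]
OVER      [11, 6, 11]
MUL       [11, 66]
POP       [11]
STORE 1   []
LOAD 2    [0]

11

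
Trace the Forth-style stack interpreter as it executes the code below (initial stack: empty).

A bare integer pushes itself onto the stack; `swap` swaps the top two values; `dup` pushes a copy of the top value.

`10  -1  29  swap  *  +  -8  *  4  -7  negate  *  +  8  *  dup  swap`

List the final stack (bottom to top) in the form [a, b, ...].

[1440, 1440]

10      [10]
-1      [10, -1]
29      [10, -1, 29]
swap    [10, 29, -1]
*       [10, -29]
+       [-19]
-8      [-19, -8]
*       [152]
4       [152, 4]
-7      [152, 4, -7]
negate  [152, 4, 7]
*       [152, 28]
+       [180]
8       [180, 8]
*       [1440]
dup     [1440, 1440]
swap    [1440, 1440]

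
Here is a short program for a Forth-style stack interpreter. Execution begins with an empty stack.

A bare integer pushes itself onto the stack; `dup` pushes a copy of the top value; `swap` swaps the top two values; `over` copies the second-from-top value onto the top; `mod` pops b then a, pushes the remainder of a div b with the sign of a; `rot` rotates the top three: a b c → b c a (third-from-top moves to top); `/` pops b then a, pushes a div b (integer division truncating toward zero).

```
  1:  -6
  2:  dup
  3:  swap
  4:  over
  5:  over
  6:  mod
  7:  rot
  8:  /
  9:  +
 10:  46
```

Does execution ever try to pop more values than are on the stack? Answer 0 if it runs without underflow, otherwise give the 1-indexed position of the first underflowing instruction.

0

-6    [-6]
dup   [-6, -6]
swap  [-6, -6]
over  [-6, -6, -6]
over  [-6, -6, -6, -6]
mod   [-6, -6, 0]
rot   [-6, 0, -6]
/     [-6, 0]
+     [-6]
46    [-6, 46]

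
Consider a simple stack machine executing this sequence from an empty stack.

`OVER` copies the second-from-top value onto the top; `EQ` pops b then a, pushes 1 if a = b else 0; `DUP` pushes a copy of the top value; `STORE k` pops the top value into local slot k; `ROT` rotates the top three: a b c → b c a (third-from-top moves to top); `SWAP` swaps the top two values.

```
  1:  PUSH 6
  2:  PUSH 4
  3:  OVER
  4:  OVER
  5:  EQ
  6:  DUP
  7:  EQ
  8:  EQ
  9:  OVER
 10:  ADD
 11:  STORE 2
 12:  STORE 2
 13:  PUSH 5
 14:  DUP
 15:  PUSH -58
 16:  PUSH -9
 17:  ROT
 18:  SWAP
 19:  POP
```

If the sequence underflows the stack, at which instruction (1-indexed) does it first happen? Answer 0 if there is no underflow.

PUSH 6   : 6
PUSH 4   : 6 4
OVER     : 6 4 6
OVER     : 6 4 6 4
EQ       : 6 4 0
DUP      : 6 4 0 0
EQ       : 6 4 1
EQ       : 6 0
OVER     : 6 0 6
ADD      : 6 6
STORE 2  : 6
STORE 2  : (empty)
PUSH 5   : 5
DUP      : 5 5
PUSH -58 : 5 5 -58
PUSH -9  : 5 5 -58 -9
ROT      : 5 -58 -9 5
SWAP     : 5 -58 5 -9
POP      : 5 -58 5

0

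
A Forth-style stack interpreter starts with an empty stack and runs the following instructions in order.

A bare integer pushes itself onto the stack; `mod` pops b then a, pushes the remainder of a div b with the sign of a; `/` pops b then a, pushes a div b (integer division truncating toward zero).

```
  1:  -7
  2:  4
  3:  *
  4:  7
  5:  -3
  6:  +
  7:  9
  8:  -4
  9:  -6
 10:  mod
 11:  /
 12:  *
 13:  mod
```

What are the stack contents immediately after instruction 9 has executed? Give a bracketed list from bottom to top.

-7 : -7
4  : -7 4
*  : -28
7  : -28 7
-3 : -28 7 -3
+  : -28 4
9  : -28 4 9
-4 : -28 4 9 -4
-6 : -28 4 9 -4 -6

[-28, 4, 9, -4, -6]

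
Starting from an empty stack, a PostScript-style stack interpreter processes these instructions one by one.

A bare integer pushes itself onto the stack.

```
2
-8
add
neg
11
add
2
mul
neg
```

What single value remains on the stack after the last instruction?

2   : [2]
-8  : [2, -8]
add : [-6]
neg : [6]
11  : [6, 11]
add : [17]
2   : [17, 2]
mul : [34]
neg : [-34]

-34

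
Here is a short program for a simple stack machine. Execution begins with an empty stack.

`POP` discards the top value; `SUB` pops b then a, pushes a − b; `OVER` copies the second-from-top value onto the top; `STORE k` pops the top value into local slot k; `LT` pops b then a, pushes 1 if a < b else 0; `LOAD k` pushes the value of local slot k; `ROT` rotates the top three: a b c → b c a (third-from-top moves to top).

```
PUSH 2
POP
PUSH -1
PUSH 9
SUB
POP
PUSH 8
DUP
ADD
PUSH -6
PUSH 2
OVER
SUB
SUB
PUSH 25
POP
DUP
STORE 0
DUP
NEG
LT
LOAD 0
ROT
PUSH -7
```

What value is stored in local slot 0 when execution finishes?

PUSH 2  → [2]
POP     → []
PUSH -1 → [-1]
PUSH 9  → [-1, 9]
SUB     → [-10]
POP     → []
PUSH 8  → [8]
DUP     → [8, 8]
ADD     → [16]
PUSH -6 → [16, -6]
PUSH 2  → [16, -6, 2]
OVER    → [16, -6, 2, -6]
SUB     → [16, -6, 8]
SUB     → [16, -14]
PUSH 25 → [16, -14, 25]
POP     → [16, -14]
DUP     → [16, -14, -14]
STORE 0 → [16, -14]
DUP     → [16, -14, -14]
NEG     → [16, -14, 14]
LT      → [16, 1]
LOAD 0  → [16, 1, -14]
ROT     → [1, -14, 16]
PUSH -7 → [1, -14, 16, -7]

-14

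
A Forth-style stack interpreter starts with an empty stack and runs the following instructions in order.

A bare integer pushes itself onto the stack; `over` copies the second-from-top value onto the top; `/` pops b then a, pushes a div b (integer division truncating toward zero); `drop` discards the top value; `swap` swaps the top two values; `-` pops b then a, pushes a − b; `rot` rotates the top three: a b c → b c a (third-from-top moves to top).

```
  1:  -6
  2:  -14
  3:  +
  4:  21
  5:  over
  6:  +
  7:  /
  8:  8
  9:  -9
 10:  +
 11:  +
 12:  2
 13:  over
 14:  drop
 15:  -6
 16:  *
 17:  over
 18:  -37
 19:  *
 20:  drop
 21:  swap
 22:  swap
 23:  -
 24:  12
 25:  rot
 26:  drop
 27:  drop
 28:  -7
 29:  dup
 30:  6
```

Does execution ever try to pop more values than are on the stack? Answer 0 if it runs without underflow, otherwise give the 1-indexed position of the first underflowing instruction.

25

-6   -> -6
-14  -> -6 -14
+    -> -20
21   -> -20 21
over -> -20 21 -20
+    -> -20 1
/    -> -20
8    -> -20 8
-9   -> -20 8 -9
+    -> -20 -1
+    -> -21
2    -> -21 2
over -> -21 2 -21
drop -> -21 2
-6   -> -21 2 -6
*    -> -21 -12
over -> -21 -12 -21
-37  -> -21 -12 -21 -37
*    -> -21 -12 777
drop -> -21 -12
swap -> -12 -21
swap -> -21 -12
-    -> -9
12   -> -9 12
rot  — needs 3 operands, stack has 2 → underflow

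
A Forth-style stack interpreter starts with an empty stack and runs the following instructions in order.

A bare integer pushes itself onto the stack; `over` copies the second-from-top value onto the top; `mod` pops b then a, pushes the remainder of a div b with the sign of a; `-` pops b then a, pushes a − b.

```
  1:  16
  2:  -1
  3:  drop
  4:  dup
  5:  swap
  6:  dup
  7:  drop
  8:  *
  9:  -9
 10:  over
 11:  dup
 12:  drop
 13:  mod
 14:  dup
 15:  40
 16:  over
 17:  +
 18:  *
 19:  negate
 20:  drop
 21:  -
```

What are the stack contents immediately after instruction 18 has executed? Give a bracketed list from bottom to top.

[256, -9, -279]

16    [16]
-1    [16, -1]
drop  [16]
dup   [16, 16]
swap  [16, 16]
dup   [16, 16, 16]
drop  [16, 16]
*     [256]
-9    [256, -9]
over  [256, -9, 256]
dup   [256, -9, 256, 256]
drop  [256, -9, 256]
mod   [256, -9]
dup   [256, -9, -9]
40    [256, -9, -9, 40]
over  [256, -9, -9, 40, -9]
+     [256, -9, -9, 31]
*     [256, -9, -279]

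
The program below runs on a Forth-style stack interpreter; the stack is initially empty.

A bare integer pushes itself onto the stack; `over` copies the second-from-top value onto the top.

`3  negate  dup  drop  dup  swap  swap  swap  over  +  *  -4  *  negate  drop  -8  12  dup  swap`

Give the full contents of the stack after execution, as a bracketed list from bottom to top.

3       [3]
negate  [-3]
dup     [-3, -3]
drop    [-3]
dup     [-3, -3]
swap    [-3, -3]
swap    [-3, -3]
swap    [-3, -3]
over    [-3, -3, -3]
+       [-3, -6]
*       [18]
-4      [18, -4]
*       [-72]
negate  [72]
drop    []
-8      [-8]
12      [-8, 12]
dup     [-8, 12, 12]
swap    [-8, 12, 12]

[-8, 12, 12]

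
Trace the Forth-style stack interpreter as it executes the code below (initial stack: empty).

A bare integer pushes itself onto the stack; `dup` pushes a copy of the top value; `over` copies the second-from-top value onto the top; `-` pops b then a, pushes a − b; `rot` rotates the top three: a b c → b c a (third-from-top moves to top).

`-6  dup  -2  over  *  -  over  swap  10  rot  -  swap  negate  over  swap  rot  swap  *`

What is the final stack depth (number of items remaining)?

-6     -> -6
dup    -> -6 -6
-2     -> -6 -6 -2
over   -> -6 -6 -2 -6
*      -> -6 -6 12
-      -> -6 -18
over   -> -6 -18 -6
swap   -> -6 -6 -18
10     -> -6 -6 -18 10
rot    -> -6 -18 10 -6
-      -> -6 -18 16
swap   -> -6 16 -18
negate -> -6 16 18
over   -> -6 16 18 16
swap   -> -6 16 16 18
rot    -> -6 16 18 16
swap   -> -6 16 16 18
*      -> -6 16 288

3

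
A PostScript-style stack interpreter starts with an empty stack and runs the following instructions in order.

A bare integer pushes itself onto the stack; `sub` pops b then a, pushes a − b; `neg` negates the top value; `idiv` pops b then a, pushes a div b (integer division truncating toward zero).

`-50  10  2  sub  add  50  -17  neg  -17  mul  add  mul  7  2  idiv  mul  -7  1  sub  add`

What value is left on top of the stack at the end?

-50   [-50]
10    [-50, 10]
2     [-50, 10, 2]
sub   [-50, 8]
add   [-42]
50    [-42, 50]
-17   [-42, 50, -17]
neg   [-42, 50, 17]
-17   [-42, 50, 17, -17]
mul   [-42, 50, -289]
add   [-42, -239]
mul   [10038]
7     [10038, 7]
2     [10038, 7, 2]
idiv  [10038, 3]
mul   [30114]
-7    [30114, -7]
1     [30114, -7, 1]
sub   [30114, -8]
add   [30106]

30106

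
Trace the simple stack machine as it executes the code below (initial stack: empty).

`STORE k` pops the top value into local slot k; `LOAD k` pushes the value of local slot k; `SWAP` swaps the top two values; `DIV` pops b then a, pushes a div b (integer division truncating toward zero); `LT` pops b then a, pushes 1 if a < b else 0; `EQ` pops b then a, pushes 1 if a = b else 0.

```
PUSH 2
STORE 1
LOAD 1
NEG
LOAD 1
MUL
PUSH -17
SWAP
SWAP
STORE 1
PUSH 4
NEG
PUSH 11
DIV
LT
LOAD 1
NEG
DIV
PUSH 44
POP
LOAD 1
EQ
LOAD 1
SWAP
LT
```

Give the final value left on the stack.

1

PUSH 2   : 2
STORE 1  : (empty)
LOAD 1   : 2
NEG      : -2
LOAD 1   : -2 2
MUL      : -4
PUSH -17 : -4 -17
SWAP     : -17 -4
SWAP     : -4 -17
STORE 1  : -4
PUSH 4   : -4 4
NEG      : -4 -4
PUSH 11  : -4 -4 11
DIV      : -4 0
LT       : 1
LOAD 1   : 1 -17
NEG      : 1 17
DIV      : 0
PUSH 44  : 0 44
POP      : 0
LOAD 1   : 0 -17
EQ       : 0
LOAD 1   : 0 -17
SWAP     : -17 0
LT       : 1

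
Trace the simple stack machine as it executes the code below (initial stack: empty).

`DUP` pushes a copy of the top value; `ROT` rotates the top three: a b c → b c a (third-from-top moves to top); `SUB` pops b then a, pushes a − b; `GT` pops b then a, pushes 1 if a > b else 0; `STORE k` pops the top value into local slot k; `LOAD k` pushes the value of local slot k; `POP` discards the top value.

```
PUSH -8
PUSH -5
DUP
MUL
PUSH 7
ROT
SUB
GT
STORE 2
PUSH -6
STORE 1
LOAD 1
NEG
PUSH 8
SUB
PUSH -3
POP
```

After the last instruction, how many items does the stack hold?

PUSH -8 : [-8]
PUSH -5 : [-8, -5]
DUP     : [-8, -5, -5]
MUL     : [-8, 25]
PUSH 7  : [-8, 25, 7]
ROT     : [25, 7, -8]
SUB     : [25, 15]
GT      : [1]
STORE 2 : []
PUSH -6 : [-6]
STORE 1 : []
LOAD 1  : [-6]
NEG     : [6]
PUSH 8  : [6, 8]
SUB     : [-2]
PUSH -3 : [-2, -3]
POP     : [-2]

1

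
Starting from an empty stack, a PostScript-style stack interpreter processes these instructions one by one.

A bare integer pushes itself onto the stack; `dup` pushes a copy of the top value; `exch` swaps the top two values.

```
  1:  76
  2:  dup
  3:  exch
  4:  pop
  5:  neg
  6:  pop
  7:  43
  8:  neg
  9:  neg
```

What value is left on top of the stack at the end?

76   -> 76
dup  -> 76 76
exch -> 76 76
pop  -> 76
neg  -> -76
pop  -> (empty)
43   -> 43
neg  -> -43
neg  -> 43

43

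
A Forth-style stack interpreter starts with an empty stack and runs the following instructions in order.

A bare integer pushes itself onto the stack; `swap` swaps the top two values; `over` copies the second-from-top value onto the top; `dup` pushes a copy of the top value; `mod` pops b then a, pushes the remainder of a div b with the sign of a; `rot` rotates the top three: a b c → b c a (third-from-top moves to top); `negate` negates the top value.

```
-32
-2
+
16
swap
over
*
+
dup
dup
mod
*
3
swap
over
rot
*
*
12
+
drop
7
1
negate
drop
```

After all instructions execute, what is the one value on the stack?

7

-32    -> -32
-2     -> -32 -2
+      -> -34
16     -> -34 16
swap   -> 16 -34
over   -> 16 -34 16
*      -> 16 -544
+      -> -528
dup    -> -528 -528
dup    -> -528 -528 -528
mod    -> -528 0
*      -> 0
3      -> 0 3
swap   -> 3 0
over   -> 3 0 3
rot    -> 0 3 3
*      -> 0 9
*      -> 0
12     -> 0 12
+      -> 12
drop   -> (empty)
7      -> 7
1      -> 7 1
negate -> 7 -1
drop   -> 7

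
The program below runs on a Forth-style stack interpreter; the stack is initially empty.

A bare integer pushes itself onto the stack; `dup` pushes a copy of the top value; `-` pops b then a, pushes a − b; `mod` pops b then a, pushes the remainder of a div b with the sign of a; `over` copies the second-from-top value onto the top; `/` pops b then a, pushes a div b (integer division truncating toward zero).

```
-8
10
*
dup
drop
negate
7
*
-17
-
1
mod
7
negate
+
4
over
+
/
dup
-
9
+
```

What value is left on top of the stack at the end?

-8     → -8
10     → -8 10
*      → -80
dup    → -80 -80
drop   → -80
negate → 80
7      → 80 7
*      → 560
-17    → 560 -17
-      → 577
1      → 577 1
mod    → 0
7      → 0 7
negate → 0 -7
+      → -7
4      → -7 4
over   → -7 4 -7
+      → -7 -3
/      → 2
dup    → 2 2
-      → 0
9      → 0 9
+      → 9

9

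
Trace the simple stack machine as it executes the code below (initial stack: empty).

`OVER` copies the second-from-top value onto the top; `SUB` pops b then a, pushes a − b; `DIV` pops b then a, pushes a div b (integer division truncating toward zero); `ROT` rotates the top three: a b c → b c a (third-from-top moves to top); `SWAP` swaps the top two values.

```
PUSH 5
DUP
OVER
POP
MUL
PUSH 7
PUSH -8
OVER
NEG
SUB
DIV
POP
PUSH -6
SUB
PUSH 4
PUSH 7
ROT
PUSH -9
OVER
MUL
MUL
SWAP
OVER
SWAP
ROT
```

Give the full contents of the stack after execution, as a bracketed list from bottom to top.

PUSH 5   5
DUP      5 5
OVER     5 5 5
POP      5 5
MUL      25
PUSH 7   25 7
PUSH -8  25 7 -8
OVER     25 7 -8 7
NEG      25 7 -8 -7
SUB      25 7 -1
DIV      25 -7
POP      25
PUSH -6  25 -6
SUB      31
PUSH 4   31 4
PUSH 7   31 4 7
ROT      4 7 31
PUSH -9  4 7 31 -9
OVER     4 7 31 -9 31
MUL      4 7 31 -279
MUL      4 7 -8649
SWAP     4 -8649 7
OVER     4 -8649 7 -8649
SWAP     4 -8649 -8649 7
ROT      4 -8649 7 -8649

[4, -8649, 7, -8649]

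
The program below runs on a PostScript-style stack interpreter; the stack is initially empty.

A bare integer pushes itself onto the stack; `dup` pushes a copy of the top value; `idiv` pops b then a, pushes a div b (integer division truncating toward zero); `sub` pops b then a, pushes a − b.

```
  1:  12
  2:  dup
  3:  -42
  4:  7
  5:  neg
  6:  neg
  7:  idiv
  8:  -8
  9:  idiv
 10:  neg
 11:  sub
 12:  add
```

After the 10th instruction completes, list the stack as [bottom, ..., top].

[12, 12, 0]

12   → 12
dup  → 12 12
-42  → 12 12 -42
7    → 12 12 -42 7
neg  → 12 12 -42 -7
neg  → 12 12 -42 7
idiv → 12 12 -6
-8   → 12 12 -6 -8
idiv → 12 12 0
neg  → 12 12 0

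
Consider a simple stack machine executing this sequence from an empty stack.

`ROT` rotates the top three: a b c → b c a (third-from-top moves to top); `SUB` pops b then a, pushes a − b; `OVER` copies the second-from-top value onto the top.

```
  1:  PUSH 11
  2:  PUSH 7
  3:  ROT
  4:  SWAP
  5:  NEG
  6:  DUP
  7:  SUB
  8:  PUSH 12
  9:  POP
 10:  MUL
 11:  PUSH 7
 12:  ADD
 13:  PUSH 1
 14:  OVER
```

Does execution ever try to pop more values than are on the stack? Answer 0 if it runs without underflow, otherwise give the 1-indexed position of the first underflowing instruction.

3

PUSH 11 → [11]
PUSH 7  → [11, 7]
ROT  — needs 3 operands, stack has 2 → underflow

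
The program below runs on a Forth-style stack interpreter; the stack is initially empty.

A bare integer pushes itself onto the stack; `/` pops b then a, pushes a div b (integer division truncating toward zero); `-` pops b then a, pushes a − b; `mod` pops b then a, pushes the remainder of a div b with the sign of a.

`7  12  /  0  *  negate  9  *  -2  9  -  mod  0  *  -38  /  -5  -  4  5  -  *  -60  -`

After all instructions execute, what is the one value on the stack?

7      -> [7]
12     -> [7, 12]
/      -> [0]
0      -> [0, 0]
*      -> [0]
negate -> [0]
9      -> [0, 9]
*      -> [0]
-2     -> [0, -2]
9      -> [0, -2, 9]
-      -> [0, -11]
mod    -> [0]
0      -> [0, 0]
*      -> [0]
-38    -> [0, -38]
/      -> [0]
-5     -> [0, -5]
-      -> [5]
4      -> [5, 4]
5      -> [5, 4, 5]
-      -> [5, -1]
*      -> [-5]
-60    -> [-5, -60]
-      -> [55]

55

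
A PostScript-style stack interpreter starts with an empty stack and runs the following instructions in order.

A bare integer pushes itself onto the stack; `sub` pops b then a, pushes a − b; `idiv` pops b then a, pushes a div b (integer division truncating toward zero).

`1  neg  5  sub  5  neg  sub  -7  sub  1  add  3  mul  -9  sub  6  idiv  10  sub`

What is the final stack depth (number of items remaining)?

1    -> [1]
neg  -> [-1]
5    -> [-1, 5]
sub  -> [-6]
5    -> [-6, 5]
neg  -> [-6, -5]
sub  -> [-1]
-7   -> [-1, -7]
sub  -> [6]
1    -> [6, 1]
add  -> [7]
3    -> [7, 3]
mul  -> [21]
-9   -> [21, -9]
sub  -> [30]
6    -> [30, 6]
idiv -> [5]
10   -> [5, 10]
sub  -> [-5]

1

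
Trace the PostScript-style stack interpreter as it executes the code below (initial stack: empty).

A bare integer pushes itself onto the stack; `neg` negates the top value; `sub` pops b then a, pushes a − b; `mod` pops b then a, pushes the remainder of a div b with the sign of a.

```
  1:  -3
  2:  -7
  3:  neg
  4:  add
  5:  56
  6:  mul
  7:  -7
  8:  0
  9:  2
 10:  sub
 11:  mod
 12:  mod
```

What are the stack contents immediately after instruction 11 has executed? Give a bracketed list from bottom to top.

-3  : -3
-7  : -3 -7
neg : -3 7
add : 4
56  : 4 56
mul : 224
-7  : 224 -7
0   : 224 -7 0
2   : 224 -7 0 2
sub : 224 -7 -2
mod : 224 -1

[224, -1]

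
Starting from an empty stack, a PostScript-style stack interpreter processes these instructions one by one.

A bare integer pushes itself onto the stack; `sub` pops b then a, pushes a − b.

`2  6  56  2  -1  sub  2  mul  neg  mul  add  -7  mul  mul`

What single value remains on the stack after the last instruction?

2   → [2]
6   → [2, 6]
56  → [2, 6, 56]
2   → [2, 6, 56, 2]
-1  → [2, 6, 56, 2, -1]
sub → [2, 6, 56, 3]
2   → [2, 6, 56, 3, 2]
mul → [2, 6, 56, 6]
neg → [2, 6, 56, -6]
mul → [2, 6, -336]
add → [2, -330]
-7  → [2, -330, -7]
mul → [2, 2310]
mul → [4620]

4620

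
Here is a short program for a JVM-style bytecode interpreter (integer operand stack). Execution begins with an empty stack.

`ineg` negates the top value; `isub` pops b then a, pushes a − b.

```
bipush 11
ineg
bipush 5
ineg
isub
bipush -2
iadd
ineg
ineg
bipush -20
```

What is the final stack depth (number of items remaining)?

2

bipush 11  -> [11]
ineg       -> [-11]
bipush 5   -> [-11, 5]
ineg       -> [-11, -5]
isub       -> [-6]
bipush -2  -> [-6, -2]
iadd       -> [-8]
ineg       -> [8]
ineg       -> [-8]
bipush -20 -> [-8, -20]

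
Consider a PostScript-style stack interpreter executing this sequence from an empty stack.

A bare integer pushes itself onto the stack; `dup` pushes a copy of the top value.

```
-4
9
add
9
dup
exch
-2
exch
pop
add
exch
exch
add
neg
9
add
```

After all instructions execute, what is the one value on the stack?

-3

-4   -> [-4]
9    -> [-4, 9]
add  -> [5]
9    -> [5, 9]
dup  -> [5, 9, 9]
exch -> [5, 9, 9]
-2   -> [5, 9, 9, -2]
exch -> [5, 9, -2, 9]
pop  -> [5, 9, -2]
add  -> [5, 7]
exch -> [7, 5]
exch -> [5, 7]
add  -> [12]
neg  -> [-12]
9    -> [-12, 9]
add  -> [-3]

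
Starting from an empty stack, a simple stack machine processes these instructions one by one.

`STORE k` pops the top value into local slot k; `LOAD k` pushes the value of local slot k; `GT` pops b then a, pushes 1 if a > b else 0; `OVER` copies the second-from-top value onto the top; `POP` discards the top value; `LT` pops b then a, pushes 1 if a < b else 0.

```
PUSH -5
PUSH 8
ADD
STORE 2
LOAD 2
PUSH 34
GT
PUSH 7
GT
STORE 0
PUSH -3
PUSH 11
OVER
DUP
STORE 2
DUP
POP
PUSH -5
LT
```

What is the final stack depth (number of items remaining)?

PUSH -5 → -5
PUSH 8  → -5 8
ADD     → 3
STORE 2 → (empty)
LOAD 2  → 3
PUSH 34 → 3 34
GT      → 0
PUSH 7  → 0 7
GT      → 0
STORE 0 → (empty)
PUSH -3 → -3
PUSH 11 → -3 11
OVER    → -3 11 -3
DUP     → -3 11 -3 -3
STORE 2 → -3 11 -3
DUP     → -3 11 -3 -3
POP     → -3 11 -3
PUSH -5 → -3 11 -3 -5
LT      → -3 11 0

3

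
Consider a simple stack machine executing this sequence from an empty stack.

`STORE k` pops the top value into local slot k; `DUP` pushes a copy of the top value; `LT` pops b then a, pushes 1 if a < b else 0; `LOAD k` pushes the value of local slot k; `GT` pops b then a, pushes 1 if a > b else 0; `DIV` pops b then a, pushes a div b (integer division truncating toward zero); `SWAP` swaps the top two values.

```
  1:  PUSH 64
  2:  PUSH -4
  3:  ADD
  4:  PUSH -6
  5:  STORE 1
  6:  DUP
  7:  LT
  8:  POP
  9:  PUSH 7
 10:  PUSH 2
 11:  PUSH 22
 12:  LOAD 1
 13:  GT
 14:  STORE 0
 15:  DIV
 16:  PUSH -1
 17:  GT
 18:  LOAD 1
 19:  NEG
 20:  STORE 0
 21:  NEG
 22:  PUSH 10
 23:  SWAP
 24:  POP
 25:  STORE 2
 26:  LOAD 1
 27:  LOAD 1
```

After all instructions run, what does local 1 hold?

-6

PUSH 64 -> 64
PUSH -4 -> 64 -4
ADD     -> 60
PUSH -6 -> 60 -6
STORE 1 -> 60
DUP     -> 60 60
LT      -> 0
POP     -> (empty)
PUSH 7  -> 7
PUSH 2  -> 7 2
PUSH 22 -> 7 2 22
LOAD 1  -> 7 2 22 -6
GT      -> 7 2 1
STORE 0 -> 7 2
DIV     -> 3
PUSH -1 -> 3 -1
GT      -> 1
LOAD 1  -> 1 -6
NEG     -> 1 6
STORE 0 -> 1
NEG     -> -1
PUSH 10 -> -1 10
SWAP    -> 10 -1
POP     -> 10
STORE 2 -> (empty)
LOAD 1  -> -6
LOAD 1  -> -6 -6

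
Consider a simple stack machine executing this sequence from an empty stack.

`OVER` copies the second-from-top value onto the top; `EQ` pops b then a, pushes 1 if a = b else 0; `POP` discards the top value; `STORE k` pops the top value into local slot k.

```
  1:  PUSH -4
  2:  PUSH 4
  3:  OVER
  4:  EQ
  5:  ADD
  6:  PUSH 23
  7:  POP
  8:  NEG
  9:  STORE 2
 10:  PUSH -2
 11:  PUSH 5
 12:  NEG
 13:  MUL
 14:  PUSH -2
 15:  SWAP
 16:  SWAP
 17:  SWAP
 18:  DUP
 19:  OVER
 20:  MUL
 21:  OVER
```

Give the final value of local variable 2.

PUSH -4  [-4]
PUSH 4   [-4, 4]
OVER     [-4, 4, -4]
EQ       [-4, 0]
ADD      [-4]
PUSH 23  [-4, 23]
POP      [-4]
NEG      [4]
STORE 2  []
PUSH -2  [-2]
PUSH 5   [-2, 5]
NEG      [-2, -5]
MUL      [10]
PUSH -2  [10, -2]
SWAP     [-2, 10]
SWAP     [10, -2]
SWAP     [-2, 10]
DUP      [-2, 10, 10]
OVER     [-2, 10, 10, 10]
MUL      [-2, 10, 100]
OVER     [-2, 10, 100, 10]

4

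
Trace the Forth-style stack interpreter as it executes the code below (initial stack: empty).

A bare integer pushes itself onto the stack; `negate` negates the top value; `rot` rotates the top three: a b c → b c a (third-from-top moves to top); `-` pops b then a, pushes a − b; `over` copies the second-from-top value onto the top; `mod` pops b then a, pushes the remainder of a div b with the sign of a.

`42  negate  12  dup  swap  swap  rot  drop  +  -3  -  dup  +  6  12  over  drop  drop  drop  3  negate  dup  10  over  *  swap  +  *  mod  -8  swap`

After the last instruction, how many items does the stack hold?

2

42     : 42
negate : -42
12     : -42 12
dup    : -42 12 12
swap   : -42 12 12
swap   : -42 12 12
rot    : 12 12 -42
drop   : 12 12
+      : 24
-3     : 24 -3
-      : 27
dup    : 27 27
+      : 54
6      : 54 6
12     : 54 6 12
over   : 54 6 12 6
drop   : 54 6 12
drop   : 54 6
drop   : 54
3      : 54 3
negate : 54 -3
dup    : 54 -3 -3
10     : 54 -3 -3 10
over   : 54 -3 -3 10 -3
*      : 54 -3 -3 -30
swap   : 54 -3 -30 -3
+      : 54 -3 -33
*      : 54 99
mod    : 54
-8     : 54 -8
swap   : -8 54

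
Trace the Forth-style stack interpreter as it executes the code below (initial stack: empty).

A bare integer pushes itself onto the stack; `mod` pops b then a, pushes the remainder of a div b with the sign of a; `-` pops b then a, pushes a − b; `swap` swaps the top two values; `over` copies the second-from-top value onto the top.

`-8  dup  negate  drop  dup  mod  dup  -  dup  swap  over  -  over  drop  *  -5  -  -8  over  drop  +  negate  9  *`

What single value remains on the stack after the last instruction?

27

-8      [-8]
dup     [-8, -8]
negate  [-8, 8]
drop    [-8]
dup     [-8, -8]
mod     [0]
dup     [0, 0]
-       [0]
dup     [0, 0]
swap    [0, 0]
over    [0, 0, 0]
-       [0, 0]
over    [0, 0, 0]
drop    [0, 0]
*       [0]
-5      [0, -5]
-       [5]
-8      [5, -8]
over    [5, -8, 5]
drop    [5, -8]
+       [-3]
negate  [3]
9       [3, 9]
*       [27]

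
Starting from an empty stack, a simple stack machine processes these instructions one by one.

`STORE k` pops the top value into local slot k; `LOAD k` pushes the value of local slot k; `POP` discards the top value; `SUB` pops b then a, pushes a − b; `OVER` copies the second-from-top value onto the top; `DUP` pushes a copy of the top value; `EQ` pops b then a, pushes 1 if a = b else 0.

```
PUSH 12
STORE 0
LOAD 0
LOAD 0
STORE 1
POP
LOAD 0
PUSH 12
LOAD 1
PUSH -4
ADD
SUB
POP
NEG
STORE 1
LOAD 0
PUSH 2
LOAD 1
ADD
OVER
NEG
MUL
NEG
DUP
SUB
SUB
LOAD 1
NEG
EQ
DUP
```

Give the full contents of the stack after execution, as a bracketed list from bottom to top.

PUSH 12  12
STORE 0  (empty)
LOAD 0   12
LOAD 0   12 12
STORE 1  12
POP      (empty)
LOAD 0   12
PUSH 12  12 12
LOAD 1   12 12 12
PUSH -4  12 12 12 -4
ADD      12 12 8
SUB      12 4
POP      12
NEG      -12
STORE 1  (empty)
LOAD 0   12
PUSH 2   12 2
LOAD 1   12 2 -12
ADD      12 -10
OVER     12 -10 12
NEG      12 -10 -12
MUL      12 120
NEG      12 -120
DUP      12 -120 -120
SUB      12 0
SUB      12
LOAD 1   12 -12
NEG      12 12
EQ       1
DUP      1 1

[1, 1]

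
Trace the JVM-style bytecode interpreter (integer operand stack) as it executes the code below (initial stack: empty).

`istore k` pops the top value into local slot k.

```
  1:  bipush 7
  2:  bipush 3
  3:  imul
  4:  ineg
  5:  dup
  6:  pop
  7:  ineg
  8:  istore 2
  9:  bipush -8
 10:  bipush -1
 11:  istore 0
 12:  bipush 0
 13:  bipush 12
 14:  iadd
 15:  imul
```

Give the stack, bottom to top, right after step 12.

bipush 7  → 7
bipush 3  → 7 3
imul      → 21
ineg      → -21
dup       → -21 -21
pop       → -21
ineg      → 21
istore 2  → (empty)
bipush -8 → -8
bipush -1 → -8 -1
istore 0  → -8
bipush 0  → -8 0

[-8, 0]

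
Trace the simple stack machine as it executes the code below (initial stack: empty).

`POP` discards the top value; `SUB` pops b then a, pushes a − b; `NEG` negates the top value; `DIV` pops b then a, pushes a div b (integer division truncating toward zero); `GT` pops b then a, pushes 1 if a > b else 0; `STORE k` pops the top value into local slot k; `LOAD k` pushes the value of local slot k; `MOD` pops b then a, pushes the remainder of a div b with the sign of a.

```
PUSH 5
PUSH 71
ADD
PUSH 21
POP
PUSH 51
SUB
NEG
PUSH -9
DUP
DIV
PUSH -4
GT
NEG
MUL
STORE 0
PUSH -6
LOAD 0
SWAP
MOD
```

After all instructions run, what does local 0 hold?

PUSH 5  : [5]
PUSH 71 : [5, 71]
ADD     : [76]
PUSH 21 : [76, 21]
POP     : [76]
PUSH 51 : [76, 51]
SUB     : [25]
NEG     : [-25]
PUSH -9 : [-25, -9]
DUP     : [-25, -9, -9]
DIV     : [-25, 1]
PUSH -4 : [-25, 1, -4]
GT      : [-25, 1]
NEG     : [-25, -1]
MUL     : [25]
STORE 0 : []
PUSH -6 : [-6]
LOAD 0  : [-6, 25]
SWAP    : [25, -6]
MOD     : [1]

25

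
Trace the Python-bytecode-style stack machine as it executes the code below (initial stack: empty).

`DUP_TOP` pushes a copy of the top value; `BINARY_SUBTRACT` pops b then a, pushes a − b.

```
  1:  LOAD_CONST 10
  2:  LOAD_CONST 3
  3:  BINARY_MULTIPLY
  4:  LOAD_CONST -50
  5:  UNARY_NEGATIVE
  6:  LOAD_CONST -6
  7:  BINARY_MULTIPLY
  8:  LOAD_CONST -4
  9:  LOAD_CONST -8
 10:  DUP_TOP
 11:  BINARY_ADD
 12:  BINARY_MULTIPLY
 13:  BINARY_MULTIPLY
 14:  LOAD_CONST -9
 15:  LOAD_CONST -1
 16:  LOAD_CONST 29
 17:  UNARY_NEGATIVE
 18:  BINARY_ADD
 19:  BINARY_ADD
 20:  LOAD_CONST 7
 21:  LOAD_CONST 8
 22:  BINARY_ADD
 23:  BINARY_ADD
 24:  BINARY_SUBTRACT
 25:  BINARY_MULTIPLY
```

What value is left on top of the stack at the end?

LOAD_CONST 10   -> 10
LOAD_CONST 3    -> 10 3
BINARY_MULTIPLY -> 30
LOAD_CONST -50  -> 30 -50
UNARY_NEGATIVE  -> 30 50
LOAD_CONST -6   -> 30 50 -6
BINARY_MULTIPLY -> 30 -300
LOAD_CONST -4   -> 30 -300 -4
LOAD_CONST -8   -> 30 -300 -4 -8
DUP_TOP         -> 30 -300 -4 -8 -8
BINARY_ADD      -> 30 -300 -4 -16
BINARY_MULTIPLY -> 30 -300 64
BINARY_MULTIPLY -> 30 -19200
LOAD_CONST -9   -> 30 -19200 -9
LOAD_CONST -1   -> 30 -19200 -9 -1
LOAD_CONST 29   -> 30 -19200 -9 -1 29
UNARY_NEGATIVE  -> 30 -19200 -9 -1 -29
BINARY_ADD      -> 30 -19200 -9 -30
BINARY_ADD      -> 30 -19200 -39
LOAD_CONST 7    -> 30 -19200 -39 7
LOAD_CONST 8    -> 30 -19200 -39 7 8
BINARY_ADD      -> 30 -19200 -39 15
BINARY_ADD      -> 30 -19200 -24
BINARY_SUBTRACT -> 30 -19176
BINARY_MULTIPLY -> -575280

-575280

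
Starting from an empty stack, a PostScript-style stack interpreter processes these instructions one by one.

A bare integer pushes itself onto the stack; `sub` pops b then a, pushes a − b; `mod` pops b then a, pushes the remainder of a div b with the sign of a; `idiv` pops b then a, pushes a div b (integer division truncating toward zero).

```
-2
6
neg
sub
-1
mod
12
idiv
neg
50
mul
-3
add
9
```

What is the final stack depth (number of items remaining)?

-2    [-2]
6     [-2, 6]
neg   [-2, -6]
sub   [4]
-1    [4, -1]
mod   [0]
12    [0, 12]
idiv  [0]
neg   [0]
50    [0, 50]
mul   [0]
-3    [0, -3]
add   [-3]
9     [-3, 9]

2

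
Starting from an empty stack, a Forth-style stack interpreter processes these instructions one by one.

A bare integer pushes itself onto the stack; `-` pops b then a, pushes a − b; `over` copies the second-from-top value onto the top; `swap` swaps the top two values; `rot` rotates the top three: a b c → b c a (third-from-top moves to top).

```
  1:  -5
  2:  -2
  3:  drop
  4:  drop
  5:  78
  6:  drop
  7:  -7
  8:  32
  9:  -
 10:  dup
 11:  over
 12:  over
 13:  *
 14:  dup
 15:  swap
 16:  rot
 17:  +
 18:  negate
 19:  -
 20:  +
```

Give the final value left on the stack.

-5     : -5
-2     : -5 -2
drop   : -5
drop   : (empty)
78     : 78
drop   : (empty)
-7     : -7
32     : -7 32
-      : -39
dup    : -39 -39
over   : -39 -39 -39
over   : -39 -39 -39 -39
*      : -39 -39 1521
dup    : -39 -39 1521 1521
swap   : -39 -39 1521 1521
rot    : -39 1521 1521 -39
+      : -39 1521 1482
negate : -39 1521 -1482
-      : -39 3003
+      : 2964

2964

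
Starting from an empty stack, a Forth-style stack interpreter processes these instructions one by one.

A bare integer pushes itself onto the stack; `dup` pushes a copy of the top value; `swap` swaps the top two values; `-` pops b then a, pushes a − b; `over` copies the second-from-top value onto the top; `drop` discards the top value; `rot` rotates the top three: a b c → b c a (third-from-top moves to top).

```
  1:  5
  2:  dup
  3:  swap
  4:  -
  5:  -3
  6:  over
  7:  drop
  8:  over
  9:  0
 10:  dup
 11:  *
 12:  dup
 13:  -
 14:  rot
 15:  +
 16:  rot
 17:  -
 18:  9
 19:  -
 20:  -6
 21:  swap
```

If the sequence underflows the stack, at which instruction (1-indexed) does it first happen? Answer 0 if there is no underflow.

0

5    -> 5
dup  -> 5 5
swap -> 5 5
-    -> 0
-3   -> 0 -3
over -> 0 -3 0
drop -> 0 -3
over -> 0 -3 0
0    -> 0 -3 0 0
dup  -> 0 -3 0 0 0
*    -> 0 -3 0 0
dup  -> 0 -3 0 0 0
-    -> 0 -3 0 0
rot  -> 0 0 0 -3
+    -> 0 0 -3
rot  -> 0 -3 0
-    -> 0 -3
9    -> 0 -3 9
-    -> 0 -12
-6   -> 0 -12 -6
swap -> 0 -6 -12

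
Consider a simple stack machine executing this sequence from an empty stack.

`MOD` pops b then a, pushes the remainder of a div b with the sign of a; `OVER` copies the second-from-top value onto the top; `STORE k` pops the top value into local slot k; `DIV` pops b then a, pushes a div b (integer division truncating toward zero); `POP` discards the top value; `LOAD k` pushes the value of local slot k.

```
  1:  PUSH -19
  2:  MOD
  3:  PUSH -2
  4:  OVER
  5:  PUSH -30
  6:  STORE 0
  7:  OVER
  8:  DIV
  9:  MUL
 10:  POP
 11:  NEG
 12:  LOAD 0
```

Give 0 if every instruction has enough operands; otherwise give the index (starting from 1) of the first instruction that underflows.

PUSH -19 : [-19]
MOD  — needs 2 operands, stack has 1 → underflow

2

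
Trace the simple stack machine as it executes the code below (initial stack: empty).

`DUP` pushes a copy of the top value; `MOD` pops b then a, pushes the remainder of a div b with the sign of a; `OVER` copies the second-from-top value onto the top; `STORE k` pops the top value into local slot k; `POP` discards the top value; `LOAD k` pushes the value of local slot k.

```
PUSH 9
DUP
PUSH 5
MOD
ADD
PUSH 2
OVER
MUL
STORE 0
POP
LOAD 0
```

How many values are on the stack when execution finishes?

PUSH 9   [9]
DUP      [9, 9]
PUSH 5   [9, 9, 5]
MOD      [9, 4]
ADD      [13]
PUSH 2   [13, 2]
OVER     [13, 2, 13]
MUL      [13, 26]
STORE 0  [13]
POP      []
LOAD 0   [26]

1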